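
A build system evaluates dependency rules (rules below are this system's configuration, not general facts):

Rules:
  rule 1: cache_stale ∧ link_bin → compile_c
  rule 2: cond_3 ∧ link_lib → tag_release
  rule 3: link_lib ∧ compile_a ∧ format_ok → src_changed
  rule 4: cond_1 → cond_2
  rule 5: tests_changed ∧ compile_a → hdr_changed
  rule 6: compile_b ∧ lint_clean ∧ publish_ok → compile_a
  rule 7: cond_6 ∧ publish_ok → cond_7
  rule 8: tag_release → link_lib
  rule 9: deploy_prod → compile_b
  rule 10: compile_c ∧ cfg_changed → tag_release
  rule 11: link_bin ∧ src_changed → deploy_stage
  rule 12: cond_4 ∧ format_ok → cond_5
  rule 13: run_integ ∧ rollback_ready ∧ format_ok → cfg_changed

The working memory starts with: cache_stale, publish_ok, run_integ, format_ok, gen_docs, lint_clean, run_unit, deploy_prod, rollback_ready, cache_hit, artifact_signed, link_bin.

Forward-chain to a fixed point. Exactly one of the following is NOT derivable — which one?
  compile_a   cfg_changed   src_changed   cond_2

cond_2

Round 1: rule 1 [cache_stale ∧ link_bin → compile_c]; rule 9 [deploy_prod → compile_b]; rule 13 [run_integ ∧ rollback_ready ∧ format_ok → cfg_changed]. New: compile_c, compile_b, cfg_changed.
Round 2: rule 6 [compile_b ∧ lint_clean ∧ publish_ok → compile_a]; rule 10 [compile_c ∧ cfg_changed → tag_release]. New: compile_a, tag_release.
Round 3: rule 8 [tag_release → link_lib]. New: link_lib.
Round 4: rule 3 [link_lib ∧ compile_a ∧ format_ok → src_changed]. New: src_changed.
Round 5: rule 11 [link_bin ∧ src_changed → deploy_stage]. New: deploy_stage.
Derived: src_changed (round 4), cfg_changed (round 1), compile_a (round 2). cond_2 never appears in any round.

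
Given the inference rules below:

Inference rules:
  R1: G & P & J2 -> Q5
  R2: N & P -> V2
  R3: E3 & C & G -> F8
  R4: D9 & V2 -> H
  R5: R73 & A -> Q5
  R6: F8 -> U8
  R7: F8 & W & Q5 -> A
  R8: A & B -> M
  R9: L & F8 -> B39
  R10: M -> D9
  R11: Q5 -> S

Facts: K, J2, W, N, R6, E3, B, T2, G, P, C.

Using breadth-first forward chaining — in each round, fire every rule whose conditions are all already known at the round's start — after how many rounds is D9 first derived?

4

[1] R1 [G & P & J2 -> Q5]; R2 [N & P -> V2]; R3 [E3 & C & G -> F8]. ⇒ new: Q5, V2, F8.
[2] R6 [F8 -> U8]; R7 [F8 & W & Q5 -> A]; R11 [Q5 -> S]. ⇒ new: U8, A, S.
[3] R8 [A & B -> M]. ⇒ new: M.
[4] R10 [M -> D9]. ⇒ new: D9.
D9 first appears in round 4.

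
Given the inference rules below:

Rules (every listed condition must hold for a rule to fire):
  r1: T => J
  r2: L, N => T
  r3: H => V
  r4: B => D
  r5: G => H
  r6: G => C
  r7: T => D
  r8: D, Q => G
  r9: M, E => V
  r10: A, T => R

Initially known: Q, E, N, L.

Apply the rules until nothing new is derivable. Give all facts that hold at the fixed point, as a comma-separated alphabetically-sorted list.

C, D, E, G, H, J, L, N, Q, T, V

Round 1 — r2, derive T.
Round 2 — r1, r7, derive J, D.
Round 3 — r8, derive G.
Round 4 — r5, r6, derive H, C.
Round 5 — r3, derive V.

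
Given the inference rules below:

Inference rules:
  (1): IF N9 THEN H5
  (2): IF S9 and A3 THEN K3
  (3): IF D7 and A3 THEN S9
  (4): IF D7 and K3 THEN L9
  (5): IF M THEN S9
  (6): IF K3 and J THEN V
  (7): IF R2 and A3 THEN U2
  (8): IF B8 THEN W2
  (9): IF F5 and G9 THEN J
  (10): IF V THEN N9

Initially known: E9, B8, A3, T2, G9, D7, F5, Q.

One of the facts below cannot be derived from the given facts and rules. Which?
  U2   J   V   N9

U2

Round 1 fires (3), (8), (9), giving S9, W2, J.
Round 2 fires (2), giving K3.
Round 3 fires (4), (6), giving L9, V.
Round 4 fires (10), giving N9.
Round 5 fires (1), giving H5.
Derived: N9 (round 4), J (round 1), V (round 3). U2 never appears in any round.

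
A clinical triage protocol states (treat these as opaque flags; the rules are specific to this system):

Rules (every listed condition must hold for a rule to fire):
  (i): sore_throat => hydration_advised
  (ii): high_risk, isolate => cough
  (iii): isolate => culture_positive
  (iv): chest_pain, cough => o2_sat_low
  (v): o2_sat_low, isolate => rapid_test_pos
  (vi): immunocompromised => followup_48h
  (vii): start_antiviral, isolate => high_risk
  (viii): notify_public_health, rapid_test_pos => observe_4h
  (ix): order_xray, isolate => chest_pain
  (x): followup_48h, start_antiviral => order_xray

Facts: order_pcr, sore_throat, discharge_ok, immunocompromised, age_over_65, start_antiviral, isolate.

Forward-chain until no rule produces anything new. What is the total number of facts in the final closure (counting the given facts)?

[1] (i) [sore_throat => hydration_advised]; (iii) [isolate => culture_positive]; (vi) [immunocompromised => followup_48h]; (vii) [start_antiviral, isolate => high_risk]. ⇒ new: hydration_advised, culture_positive, followup_48h, high_risk.
[2] (ii) [high_risk, isolate => cough]; (x) [followup_48h, start_antiviral => order_xray]. ⇒ new: cough, order_xray.
[3] (ix) [order_xray, isolate => chest_pain]. ⇒ new: chest_pain.
[4] (iv) [chest_pain, cough => o2_sat_low]. ⇒ new: o2_sat_low.
[5] (v) [o2_sat_low, isolate => rapid_test_pos]. ⇒ new: rapid_test_pos.
Closure: {age_over_65, chest_pain, cough, culture_positive, discharge_ok, followup_48h, high_risk, hydration_advised, immunocompromised, isolate, o2_sat_low, order_pcr, order_xray, rapid_test_pos, sore_throat, start_antiviral} — 16 facts.

16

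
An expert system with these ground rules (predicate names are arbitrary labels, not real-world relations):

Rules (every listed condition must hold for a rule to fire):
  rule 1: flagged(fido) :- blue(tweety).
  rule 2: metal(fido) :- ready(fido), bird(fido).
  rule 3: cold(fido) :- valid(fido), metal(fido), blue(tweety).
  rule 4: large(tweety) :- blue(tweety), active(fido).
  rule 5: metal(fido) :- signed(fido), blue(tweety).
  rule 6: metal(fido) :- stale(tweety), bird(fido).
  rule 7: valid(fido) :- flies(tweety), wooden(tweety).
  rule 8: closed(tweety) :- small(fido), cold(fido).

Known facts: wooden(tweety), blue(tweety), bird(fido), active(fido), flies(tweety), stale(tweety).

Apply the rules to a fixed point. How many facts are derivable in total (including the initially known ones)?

11

Round 1 fires rule 1, rule 4, rule 6, rule 7, giving flagged(fido), large(tweety), metal(fido), valid(fido).
Round 2 fires rule 3, giving cold(fido).
Closure: {active(fido), bird(fido), blue(tweety), cold(fido), flagged(fido), flies(tweety), large(tweety), metal(fido), stale(tweety), valid(fido), wooden(tweety)} — 11 facts.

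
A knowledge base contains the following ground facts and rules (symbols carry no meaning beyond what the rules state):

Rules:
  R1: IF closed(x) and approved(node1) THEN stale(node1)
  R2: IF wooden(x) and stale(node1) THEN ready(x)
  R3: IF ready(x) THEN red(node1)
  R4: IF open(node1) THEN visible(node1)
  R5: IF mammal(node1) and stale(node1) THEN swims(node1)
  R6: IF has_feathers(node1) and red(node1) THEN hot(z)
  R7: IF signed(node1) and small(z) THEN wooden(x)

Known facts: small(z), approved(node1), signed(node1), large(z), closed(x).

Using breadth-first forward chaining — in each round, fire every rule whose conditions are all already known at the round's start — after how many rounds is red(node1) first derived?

Round 1: R1 [IF closed(x) and approved(node1) THEN stale(node1)]; R7 [IF signed(node1) and small(z) THEN wooden(x)]. New: stale(node1), wooden(x).
Round 2: R2 [IF wooden(x) and stale(node1) THEN ready(x)]. New: ready(x).
Round 3: R3 [IF ready(x) THEN red(node1)]. New: red(node1).
red(node1) first appears in round 3.

3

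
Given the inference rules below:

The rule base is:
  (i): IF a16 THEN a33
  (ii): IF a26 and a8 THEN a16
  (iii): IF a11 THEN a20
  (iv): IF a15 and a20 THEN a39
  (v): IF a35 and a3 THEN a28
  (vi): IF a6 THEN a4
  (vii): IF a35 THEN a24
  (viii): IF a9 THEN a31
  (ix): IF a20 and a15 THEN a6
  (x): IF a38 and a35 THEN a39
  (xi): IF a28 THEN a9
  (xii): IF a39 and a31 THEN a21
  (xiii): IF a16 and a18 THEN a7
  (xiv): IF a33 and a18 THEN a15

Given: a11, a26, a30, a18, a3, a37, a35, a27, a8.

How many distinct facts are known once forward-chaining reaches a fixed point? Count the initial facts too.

22

[1] (ii) [IF a26 and a8 THEN a16]; (iii) [IF a11 THEN a20]; (v) [IF a35 and a3 THEN a28]; (vii) [IF a35 THEN a24]. ⇒ new: a16, a20, a28, a24.
[2] (i) [IF a16 THEN a33]; (xi) [IF a28 THEN a9]; (xiii) [IF a16 and a18 THEN a7]. ⇒ new: a33, a9, a7.
[3] (viii) [IF a9 THEN a31]; (xiv) [IF a33 and a18 THEN a15]. ⇒ new: a31, a15.
[4] (iv) [IF a15 and a20 THEN a39]; (ix) [IF a20 and a15 THEN a6]. ⇒ new: a39, a6.
[5] (vi) [IF a6 THEN a4]; (xii) [IF a39 and a31 THEN a21]. ⇒ new: a4, a21.
Closure: {a11, a15, a16, a18, a20, a21, a24, a26, a27, a28, a3, a30, a31, a33, a35, a37, a39, a4, a6, a7, a8, a9} — 22 facts.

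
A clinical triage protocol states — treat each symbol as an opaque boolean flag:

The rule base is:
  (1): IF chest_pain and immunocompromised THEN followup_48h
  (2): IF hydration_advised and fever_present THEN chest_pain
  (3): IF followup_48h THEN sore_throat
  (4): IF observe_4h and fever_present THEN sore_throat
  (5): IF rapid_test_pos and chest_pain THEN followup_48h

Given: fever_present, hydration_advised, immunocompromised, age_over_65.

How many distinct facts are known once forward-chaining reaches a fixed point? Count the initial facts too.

Round 1: (2) [IF hydration_advised and fever_present THEN chest_pain]. Adds chest_pain.
Round 2: (1) [IF chest_pain and immunocompromised THEN followup_48h]. Adds followup_48h.
Round 3: (3) [IF followup_48h THEN sore_throat]. Adds sore_throat.
Closure: {age_over_65, chest_pain, fever_present, followup_48h, hydration_advised, immunocompromised, sore_throat} — 7 facts.

7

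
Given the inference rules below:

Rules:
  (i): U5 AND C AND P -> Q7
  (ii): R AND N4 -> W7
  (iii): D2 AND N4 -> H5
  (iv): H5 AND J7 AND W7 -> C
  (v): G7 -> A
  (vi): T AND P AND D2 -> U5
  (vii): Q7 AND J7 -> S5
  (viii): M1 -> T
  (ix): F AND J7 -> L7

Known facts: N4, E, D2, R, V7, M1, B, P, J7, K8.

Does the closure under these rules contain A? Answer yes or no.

no

Round 1 fires (ii), (iii), (viii), giving W7, H5, T.
Round 2 fires (iv), (vi), giving C, U5.
Round 3 fires (i), giving Q7.
Round 4 fires (vii), giving S5.
Fixed point reached. A is concluded only by (v); (v) needs G7 (never derived).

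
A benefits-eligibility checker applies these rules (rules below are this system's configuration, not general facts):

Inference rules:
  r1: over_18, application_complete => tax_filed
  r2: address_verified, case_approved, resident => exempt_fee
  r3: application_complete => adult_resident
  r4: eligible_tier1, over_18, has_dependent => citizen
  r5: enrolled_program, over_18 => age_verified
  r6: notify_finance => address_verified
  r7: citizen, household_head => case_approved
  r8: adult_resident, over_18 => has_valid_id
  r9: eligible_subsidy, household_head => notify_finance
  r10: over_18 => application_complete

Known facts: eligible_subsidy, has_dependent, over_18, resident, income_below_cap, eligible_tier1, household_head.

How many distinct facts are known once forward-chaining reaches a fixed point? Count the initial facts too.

16

Round 1 — r4, r9, r10, derive citizen, notify_finance, application_complete.
Round 2 — r1, r3, r6, r7, derive tax_filed, adult_resident, address_verified, case_approved.
Round 3 — r2, r8, derive exempt_fee, has_valid_id.
Closure: {address_verified, adult_resident, application_complete, case_approved, citizen, eligible_subsidy, eligible_tier1, exempt_fee, has_dependent, has_valid_id, household_head, income_below_cap, notify_finance, over_18, resident, tax_filed} — 16 facts.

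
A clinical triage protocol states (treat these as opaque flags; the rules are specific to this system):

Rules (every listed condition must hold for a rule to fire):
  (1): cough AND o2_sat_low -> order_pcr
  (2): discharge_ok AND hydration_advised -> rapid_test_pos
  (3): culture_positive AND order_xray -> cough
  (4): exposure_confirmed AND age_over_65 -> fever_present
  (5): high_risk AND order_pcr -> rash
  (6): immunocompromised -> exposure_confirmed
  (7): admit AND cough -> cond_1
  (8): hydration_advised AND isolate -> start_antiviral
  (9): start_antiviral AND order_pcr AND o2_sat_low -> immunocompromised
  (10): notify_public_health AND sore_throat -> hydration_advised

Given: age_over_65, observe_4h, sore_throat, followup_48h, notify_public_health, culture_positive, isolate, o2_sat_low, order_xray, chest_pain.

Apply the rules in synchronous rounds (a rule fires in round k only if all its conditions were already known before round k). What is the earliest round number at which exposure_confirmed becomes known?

4

[1] (3) [culture_positive AND order_xray -> cough]; (10) [notify_public_health AND sore_throat -> hydration_advised]. ⇒ new: cough, hydration_advised.
[2] (1) [cough AND o2_sat_low -> order_pcr]; (8) [hydration_advised AND isolate -> start_antiviral]. ⇒ new: order_pcr, start_antiviral.
[3] (9) [start_antiviral AND order_pcr AND o2_sat_low -> immunocompromised]. ⇒ new: immunocompromised.
[4] (6) [immunocompromised -> exposure_confirmed]. ⇒ new: exposure_confirmed.
exposure_confirmed first appears in round 4.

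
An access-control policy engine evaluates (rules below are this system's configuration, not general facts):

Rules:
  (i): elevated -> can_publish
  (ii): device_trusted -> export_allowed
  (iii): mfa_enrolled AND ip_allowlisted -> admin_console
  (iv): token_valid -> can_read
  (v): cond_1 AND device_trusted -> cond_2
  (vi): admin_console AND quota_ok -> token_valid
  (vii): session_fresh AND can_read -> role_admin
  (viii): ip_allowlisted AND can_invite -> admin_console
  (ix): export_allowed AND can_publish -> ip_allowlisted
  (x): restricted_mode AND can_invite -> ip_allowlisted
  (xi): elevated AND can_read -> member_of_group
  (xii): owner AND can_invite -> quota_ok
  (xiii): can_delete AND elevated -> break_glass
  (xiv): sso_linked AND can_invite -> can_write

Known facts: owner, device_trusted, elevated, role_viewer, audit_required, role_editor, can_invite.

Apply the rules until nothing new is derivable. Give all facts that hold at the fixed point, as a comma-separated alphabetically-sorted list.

[1] (i) [elevated -> can_publish]; (ii) [device_trusted -> export_allowed]; (xii) [owner AND can_invite -> quota_ok]. ⇒ new: can_publish, export_allowed, quota_ok.
[2] (ix) [export_allowed AND can_publish -> ip_allowlisted]. ⇒ new: ip_allowlisted.
[3] (viii) [ip_allowlisted AND can_invite -> admin_console]. ⇒ new: admin_console.
[4] (vi) [admin_console AND quota_ok -> token_valid]. ⇒ new: token_valid.
[5] (iv) [token_valid -> can_read]. ⇒ new: can_read.
[6] (xi) [elevated AND can_read -> member_of_group]. ⇒ new: member_of_group.

admin_console, audit_required, can_invite, can_publish, can_read, device_trusted, elevated, export_allowed, ip_allowlisted, member_of_group, owner, quota_ok, role_editor, role_viewer, token_valid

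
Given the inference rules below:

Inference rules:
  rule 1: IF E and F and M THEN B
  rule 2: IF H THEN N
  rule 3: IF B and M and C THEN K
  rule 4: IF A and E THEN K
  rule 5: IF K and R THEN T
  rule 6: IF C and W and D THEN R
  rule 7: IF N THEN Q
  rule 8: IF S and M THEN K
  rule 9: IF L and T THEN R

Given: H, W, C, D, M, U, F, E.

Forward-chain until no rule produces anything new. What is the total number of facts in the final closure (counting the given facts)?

Round 1 fires rule 1, rule 2, rule 6, giving B, N, R.
Round 2 fires rule 3, rule 7, giving K, Q.
Round 3 fires rule 5, giving T.
Closure: {B, C, D, E, F, H, K, M, N, Q, R, T, U, W} — 14 facts.

14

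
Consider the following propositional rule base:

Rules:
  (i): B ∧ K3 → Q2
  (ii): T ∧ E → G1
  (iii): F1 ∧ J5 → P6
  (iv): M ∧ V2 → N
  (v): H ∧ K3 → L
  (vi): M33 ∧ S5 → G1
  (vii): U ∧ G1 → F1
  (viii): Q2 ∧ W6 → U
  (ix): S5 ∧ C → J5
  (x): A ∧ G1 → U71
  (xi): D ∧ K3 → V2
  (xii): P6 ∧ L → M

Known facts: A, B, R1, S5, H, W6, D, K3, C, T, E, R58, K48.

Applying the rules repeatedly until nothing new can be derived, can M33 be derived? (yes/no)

Round 1 — (i), (ii), (v), (ix), (xi), derive Q2, G1, L, J5, V2.
Round 2 — (viii), (x), derive U, U71.
Round 3 — (vii), derive F1.
Round 4 — (iii), derive P6.
Round 5 — (xii), derive M.
Round 6 — (iv), derive N.
Fixed point reached. No rule has M33 as a consequent, and it is not given.

no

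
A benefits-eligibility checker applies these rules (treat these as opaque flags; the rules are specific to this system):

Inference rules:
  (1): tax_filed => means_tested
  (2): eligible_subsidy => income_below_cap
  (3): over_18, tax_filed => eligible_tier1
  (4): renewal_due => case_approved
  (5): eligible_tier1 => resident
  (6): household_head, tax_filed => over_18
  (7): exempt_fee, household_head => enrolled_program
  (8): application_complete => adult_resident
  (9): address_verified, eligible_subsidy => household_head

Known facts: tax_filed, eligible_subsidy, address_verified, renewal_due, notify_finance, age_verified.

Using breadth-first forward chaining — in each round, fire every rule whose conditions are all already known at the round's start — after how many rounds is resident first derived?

4

Round 1: (1) [tax_filed => means_tested]; (2) [eligible_subsidy => income_below_cap]; (4) [renewal_due => case_approved]; (9) [address_verified, eligible_subsidy => household_head]. New: means_tested, income_below_cap, case_approved, household_head.
Round 2: (6) [household_head, tax_filed => over_18]. New: over_18.
Round 3: (3) [over_18, tax_filed => eligible_tier1]. New: eligible_tier1.
Round 4: (5) [eligible_tier1 => resident]. New: resident.
resident first appears in round 4.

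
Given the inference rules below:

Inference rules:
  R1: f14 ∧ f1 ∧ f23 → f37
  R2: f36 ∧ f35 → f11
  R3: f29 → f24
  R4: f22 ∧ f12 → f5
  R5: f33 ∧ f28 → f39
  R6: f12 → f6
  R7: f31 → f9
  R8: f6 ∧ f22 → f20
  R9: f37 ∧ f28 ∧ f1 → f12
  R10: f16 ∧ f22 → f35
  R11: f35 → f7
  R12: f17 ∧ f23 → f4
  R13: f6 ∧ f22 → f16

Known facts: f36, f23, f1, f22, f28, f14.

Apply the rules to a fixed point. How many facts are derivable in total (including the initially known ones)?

[1] R1 [f14 ∧ f1 ∧ f23 → f37]. ⇒ new: f37.
[2] R9 [f37 ∧ f28 ∧ f1 → f12]. ⇒ new: f12.
[3] R4 [f22 ∧ f12 → f5]; R6 [f12 → f6]. ⇒ new: f5, f6.
[4] R8 [f6 ∧ f22 → f20]; R13 [f6 ∧ f22 → f16]. ⇒ new: f20, f16.
[5] R10 [f16 ∧ f22 → f35]. ⇒ new: f35.
[6] R2 [f36 ∧ f35 → f11]; R11 [f35 → f7]. ⇒ new: f11, f7.
Closure: {f1, f11, f12, f14, f16, f20, f22, f23, f28, f35, f36, f37, f5, f6, f7} — 15 facts.

15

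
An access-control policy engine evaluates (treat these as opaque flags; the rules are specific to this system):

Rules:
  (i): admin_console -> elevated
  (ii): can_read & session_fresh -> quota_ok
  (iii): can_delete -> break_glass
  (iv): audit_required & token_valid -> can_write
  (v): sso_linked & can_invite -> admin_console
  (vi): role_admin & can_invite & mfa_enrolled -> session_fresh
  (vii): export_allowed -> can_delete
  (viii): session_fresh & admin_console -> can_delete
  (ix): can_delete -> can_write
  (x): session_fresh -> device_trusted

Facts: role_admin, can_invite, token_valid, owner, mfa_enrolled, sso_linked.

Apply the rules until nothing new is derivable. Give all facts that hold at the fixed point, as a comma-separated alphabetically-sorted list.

Round 1: (v) [sso_linked & can_invite -> admin_console]; (vi) [role_admin & can_invite & mfa_enrolled -> session_fresh]. New: admin_console, session_fresh.
Round 2: (i) [admin_console -> elevated]; (viii) [session_fresh & admin_console -> can_delete]; (x) [session_fresh -> device_trusted]. New: elevated, can_delete, device_trusted.
Round 3: (iii) [can_delete -> break_glass]; (ix) [can_delete -> can_write]. New: break_glass, can_write.

admin_console, break_glass, can_delete, can_invite, can_write, device_trusted, elevated, mfa_enrolled, owner, role_admin, session_fresh, sso_linked, token_valid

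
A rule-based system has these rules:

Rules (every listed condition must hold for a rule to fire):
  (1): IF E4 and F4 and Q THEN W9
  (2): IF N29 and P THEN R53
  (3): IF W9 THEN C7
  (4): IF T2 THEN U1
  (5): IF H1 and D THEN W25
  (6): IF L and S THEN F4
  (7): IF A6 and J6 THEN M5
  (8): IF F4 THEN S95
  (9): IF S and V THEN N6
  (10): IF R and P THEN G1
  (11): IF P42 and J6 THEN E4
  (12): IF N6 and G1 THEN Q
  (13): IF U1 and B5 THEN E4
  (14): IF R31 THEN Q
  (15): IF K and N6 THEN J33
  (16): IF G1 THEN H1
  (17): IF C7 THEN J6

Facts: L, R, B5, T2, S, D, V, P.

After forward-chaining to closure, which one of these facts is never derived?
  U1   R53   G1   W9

R53

Round 1: (4) [IF T2 THEN U1]; (6) [IF L and S THEN F4]; (9) [IF S and V THEN N6]; (10) [IF R and P THEN G1]. New: U1, F4, N6, G1.
Round 2: (8) [IF F4 THEN S95]; (12) [IF N6 and G1 THEN Q]; (13) [IF U1 and B5 THEN E4]; (16) [IF G1 THEN H1]. New: S95, Q, E4, H1.
Round 3: (1) [IF E4 and F4 and Q THEN W9]; (5) [IF H1 and D THEN W25]. New: W9, W25.
Round 4: (3) [IF W9 THEN C7]. New: C7.
Round 5: (17) [IF C7 THEN J6]. New: J6.
Derived: G1 (round 1), W9 (round 3), U1 (round 1). R53 never appears in any round.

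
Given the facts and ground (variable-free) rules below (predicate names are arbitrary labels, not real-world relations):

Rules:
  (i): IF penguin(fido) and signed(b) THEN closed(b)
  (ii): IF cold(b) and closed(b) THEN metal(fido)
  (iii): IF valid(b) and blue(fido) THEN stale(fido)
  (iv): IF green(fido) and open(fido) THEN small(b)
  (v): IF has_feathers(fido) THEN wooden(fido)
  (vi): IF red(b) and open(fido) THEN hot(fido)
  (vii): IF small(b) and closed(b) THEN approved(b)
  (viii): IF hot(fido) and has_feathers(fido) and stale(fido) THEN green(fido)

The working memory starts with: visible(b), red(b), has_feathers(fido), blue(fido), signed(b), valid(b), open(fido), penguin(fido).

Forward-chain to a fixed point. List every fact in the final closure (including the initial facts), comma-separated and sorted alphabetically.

[1] (i) [IF penguin(fido) and signed(b) THEN closed(b)]; (iii) [IF valid(b) and blue(fido) THEN stale(fido)]; (v) [IF has_feathers(fido) THEN wooden(fido)]; (vi) [IF red(b) and open(fido) THEN hot(fido)]. ⇒ new: closed(b), stale(fido), wooden(fido), hot(fido).
[2] (viii) [IF hot(fido) and has_feathers(fido) and stale(fido) THEN green(fido)]. ⇒ new: green(fido).
[3] (iv) [IF green(fido) and open(fido) THEN small(b)]. ⇒ new: small(b).
[4] (vii) [IF small(b) and closed(b) THEN approved(b)]. ⇒ new: approved(b).

approved(b), blue(fido), closed(b), green(fido), has_feathers(fido), hot(fido), open(fido), penguin(fido), red(b), signed(b), small(b), stale(fido), valid(b), visible(b), wooden(fido)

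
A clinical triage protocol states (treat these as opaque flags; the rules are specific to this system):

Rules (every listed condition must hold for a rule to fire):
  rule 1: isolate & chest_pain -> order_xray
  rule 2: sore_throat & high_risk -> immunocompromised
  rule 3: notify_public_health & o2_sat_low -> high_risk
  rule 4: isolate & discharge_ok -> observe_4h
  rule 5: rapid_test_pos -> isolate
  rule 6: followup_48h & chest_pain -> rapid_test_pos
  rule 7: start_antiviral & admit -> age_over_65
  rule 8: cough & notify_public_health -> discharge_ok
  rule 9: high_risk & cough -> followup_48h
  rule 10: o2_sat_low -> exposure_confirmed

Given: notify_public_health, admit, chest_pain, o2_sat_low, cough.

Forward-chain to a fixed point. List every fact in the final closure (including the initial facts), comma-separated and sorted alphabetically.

[1] rule 3 [notify_public_health & o2_sat_low -> high_risk]; rule 8 [cough & notify_public_health -> discharge_ok]; rule 10 [o2_sat_low -> exposure_confirmed]. ⇒ new: high_risk, discharge_ok, exposure_confirmed.
[2] rule 9 [high_risk & cough -> followup_48h]. ⇒ new: followup_48h.
[3] rule 6 [followup_48h & chest_pain -> rapid_test_pos]. ⇒ new: rapid_test_pos.
[4] rule 5 [rapid_test_pos -> isolate]. ⇒ new: isolate.
[5] rule 1 [isolate & chest_pain -> order_xray]; rule 4 [isolate & discharge_ok -> observe_4h]. ⇒ new: order_xray, observe_4h.

admit, chest_pain, cough, discharge_ok, exposure_confirmed, followup_48h, high_risk, isolate, notify_public_health, o2_sat_low, observe_4h, order_xray, rapid_test_pos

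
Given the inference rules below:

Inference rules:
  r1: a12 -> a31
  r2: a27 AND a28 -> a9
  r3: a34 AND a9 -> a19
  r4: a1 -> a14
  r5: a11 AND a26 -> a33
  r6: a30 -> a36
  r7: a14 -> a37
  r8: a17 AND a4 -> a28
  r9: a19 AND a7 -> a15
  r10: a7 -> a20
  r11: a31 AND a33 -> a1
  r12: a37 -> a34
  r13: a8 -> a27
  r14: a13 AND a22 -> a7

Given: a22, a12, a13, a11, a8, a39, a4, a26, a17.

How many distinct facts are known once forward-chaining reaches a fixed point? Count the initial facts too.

22

[1] r1 [a12 -> a31]; r5 [a11 AND a26 -> a33]; r8 [a17 AND a4 -> a28]; r13 [a8 -> a27]; r14 [a13 AND a22 -> a7]. ⇒ new: a31, a33, a28, a27, a7.
[2] r2 [a27 AND a28 -> a9]; r10 [a7 -> a20]; r11 [a31 AND a33 -> a1]. ⇒ new: a9, a20, a1.
[3] r4 [a1 -> a14]. ⇒ new: a14.
[4] r7 [a14 -> a37]. ⇒ new: a37.
[5] r12 [a37 -> a34]. ⇒ new: a34.
[6] r3 [a34 AND a9 -> a19]. ⇒ new: a19.
[7] r9 [a19 AND a7 -> a15]. ⇒ new: a15.
Closure: {a1, a11, a12, a13, a14, a15, a17, a19, a20, a22, a26, a27, a28, a31, a33, a34, a37, a39, a4, a7, a8, a9} — 22 facts.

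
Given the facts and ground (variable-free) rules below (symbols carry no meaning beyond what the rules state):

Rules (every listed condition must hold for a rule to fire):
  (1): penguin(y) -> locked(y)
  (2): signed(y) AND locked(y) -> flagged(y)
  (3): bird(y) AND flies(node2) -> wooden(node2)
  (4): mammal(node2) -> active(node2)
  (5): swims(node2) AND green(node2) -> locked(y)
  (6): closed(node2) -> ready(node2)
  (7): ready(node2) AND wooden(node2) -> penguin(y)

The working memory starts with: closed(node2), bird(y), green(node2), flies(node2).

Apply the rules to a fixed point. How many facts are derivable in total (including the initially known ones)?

[1] (3) [bird(y) AND flies(node2) -> wooden(node2)]; (6) [closed(node2) -> ready(node2)]. ⇒ new: wooden(node2), ready(node2).
[2] (7) [ready(node2) AND wooden(node2) -> penguin(y)]. ⇒ new: penguin(y).
[3] (1) [penguin(y) -> locked(y)]. ⇒ new: locked(y).
Closure: {bird(y), closed(node2), flies(node2), green(node2), locked(y), penguin(y), ready(node2), wooden(node2)} — 8 facts.

8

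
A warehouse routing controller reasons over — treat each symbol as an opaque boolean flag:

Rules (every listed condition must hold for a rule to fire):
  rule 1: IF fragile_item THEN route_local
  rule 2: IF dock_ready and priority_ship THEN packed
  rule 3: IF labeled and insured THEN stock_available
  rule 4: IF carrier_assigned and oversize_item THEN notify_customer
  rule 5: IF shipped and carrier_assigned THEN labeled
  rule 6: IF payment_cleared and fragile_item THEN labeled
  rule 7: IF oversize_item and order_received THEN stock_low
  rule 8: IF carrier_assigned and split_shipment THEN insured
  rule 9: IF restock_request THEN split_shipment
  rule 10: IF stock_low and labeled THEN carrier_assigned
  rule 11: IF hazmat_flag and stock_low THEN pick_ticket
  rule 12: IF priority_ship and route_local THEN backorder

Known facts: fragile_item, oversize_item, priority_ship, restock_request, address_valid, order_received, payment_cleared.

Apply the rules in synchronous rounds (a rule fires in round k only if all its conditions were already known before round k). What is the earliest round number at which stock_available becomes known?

Round 1 fires rule 1, rule 6, rule 7, rule 9, giving route_local, labeled, stock_low, split_shipment.
Round 2 fires rule 10, rule 12, giving carrier_assigned, backorder.
Round 3 fires rule 4, rule 8, giving notify_customer, insured.
Round 4 fires rule 3, giving stock_available.
stock_available first appears in round 4.

4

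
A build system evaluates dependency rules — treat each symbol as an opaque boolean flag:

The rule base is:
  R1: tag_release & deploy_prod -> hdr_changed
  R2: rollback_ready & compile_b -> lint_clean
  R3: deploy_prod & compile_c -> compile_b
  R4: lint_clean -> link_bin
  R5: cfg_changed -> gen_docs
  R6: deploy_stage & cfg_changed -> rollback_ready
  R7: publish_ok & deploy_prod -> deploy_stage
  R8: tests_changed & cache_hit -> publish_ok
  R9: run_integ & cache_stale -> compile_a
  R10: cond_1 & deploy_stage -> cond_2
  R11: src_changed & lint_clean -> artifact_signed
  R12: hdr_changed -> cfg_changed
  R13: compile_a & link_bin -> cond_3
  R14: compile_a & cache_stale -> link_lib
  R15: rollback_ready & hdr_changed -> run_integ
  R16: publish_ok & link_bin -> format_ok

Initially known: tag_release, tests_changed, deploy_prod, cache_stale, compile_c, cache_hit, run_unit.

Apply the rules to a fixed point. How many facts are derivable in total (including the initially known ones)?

[1] R1 [tag_release & deploy_prod -> hdr_changed]; R3 [deploy_prod & compile_c -> compile_b]; R8 [tests_changed & cache_hit -> publish_ok]. ⇒ new: hdr_changed, compile_b, publish_ok.
[2] R7 [publish_ok & deploy_prod -> deploy_stage]; R12 [hdr_changed -> cfg_changed]. ⇒ new: deploy_stage, cfg_changed.
[3] R5 [cfg_changed -> gen_docs]; R6 [deploy_stage & cfg_changed -> rollback_ready]. ⇒ new: gen_docs, rollback_ready.
[4] R2 [rollback_ready & compile_b -> lint_clean]; R15 [rollback_ready & hdr_changed -> run_integ]. ⇒ new: lint_clean, run_integ.
[5] R4 [lint_clean -> link_bin]; R9 [run_integ & cache_stale -> compile_a]. ⇒ new: link_bin, compile_a.
[6] R13 [compile_a & link_bin -> cond_3]; R14 [compile_a & cache_stale -> link_lib]; R16 [publish_ok & link_bin -> format_ok]. ⇒ new: cond_3, link_lib, format_ok.
Closure: {cache_hit, cache_stale, cfg_changed, compile_a, compile_b, compile_c, cond_3, deploy_prod, deploy_stage, format_ok, gen_docs, hdr_changed, link_bin, link_lib, lint_clean, publish_ok, rollback_ready, run_integ, run_unit, tag_release, tests_changed} — 21 facts.

21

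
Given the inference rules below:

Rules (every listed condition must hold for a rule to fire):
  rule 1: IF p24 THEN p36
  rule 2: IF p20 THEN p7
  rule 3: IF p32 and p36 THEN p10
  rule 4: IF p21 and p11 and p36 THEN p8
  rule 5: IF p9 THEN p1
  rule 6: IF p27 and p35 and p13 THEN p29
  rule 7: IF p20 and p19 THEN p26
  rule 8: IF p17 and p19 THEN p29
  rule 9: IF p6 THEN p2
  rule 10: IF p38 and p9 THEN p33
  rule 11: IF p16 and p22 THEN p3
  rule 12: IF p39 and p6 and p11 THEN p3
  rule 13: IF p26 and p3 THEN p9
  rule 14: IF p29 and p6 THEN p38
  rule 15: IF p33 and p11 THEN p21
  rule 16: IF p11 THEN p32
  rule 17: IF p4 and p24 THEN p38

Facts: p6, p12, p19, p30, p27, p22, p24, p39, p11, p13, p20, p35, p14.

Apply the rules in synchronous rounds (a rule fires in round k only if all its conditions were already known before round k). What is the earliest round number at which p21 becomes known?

Round 1: rule 1 [IF p24 THEN p36]; rule 2 [IF p20 THEN p7]; rule 6 [IF p27 and p35 and p13 THEN p29]; rule 7 [IF p20 and p19 THEN p26]; rule 9 [IF p6 THEN p2]; rule 12 [IF p39 and p6 and p11 THEN p3]; rule 16 [IF p11 THEN p32]. Adds p36, p7, p29, p26, p2, p3, p32.
Round 2: rule 3 [IF p32 and p36 THEN p10]; rule 13 [IF p26 and p3 THEN p9]; rule 14 [IF p29 and p6 THEN p38]. Adds p10, p9, p38.
Round 3: rule 5 [IF p9 THEN p1]; rule 10 [IF p38 and p9 THEN p33]. Adds p1, p33.
Round 4: rule 15 [IF p33 and p11 THEN p21]. Adds p21.
p21 first appears in round 4.

4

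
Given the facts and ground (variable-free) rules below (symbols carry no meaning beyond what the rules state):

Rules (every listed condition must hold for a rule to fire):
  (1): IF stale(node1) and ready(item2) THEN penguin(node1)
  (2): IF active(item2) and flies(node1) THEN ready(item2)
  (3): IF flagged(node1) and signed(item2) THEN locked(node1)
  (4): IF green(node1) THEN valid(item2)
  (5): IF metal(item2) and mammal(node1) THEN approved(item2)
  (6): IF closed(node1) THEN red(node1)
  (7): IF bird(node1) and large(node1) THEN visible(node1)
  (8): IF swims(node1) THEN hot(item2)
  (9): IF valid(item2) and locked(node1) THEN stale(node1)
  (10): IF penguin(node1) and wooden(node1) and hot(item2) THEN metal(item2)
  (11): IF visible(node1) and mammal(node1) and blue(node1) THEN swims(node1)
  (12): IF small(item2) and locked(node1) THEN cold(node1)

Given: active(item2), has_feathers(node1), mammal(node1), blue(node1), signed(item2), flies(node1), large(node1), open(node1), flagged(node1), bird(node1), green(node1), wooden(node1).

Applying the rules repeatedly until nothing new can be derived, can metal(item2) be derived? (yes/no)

Round 1: (2) [IF active(item2) and flies(node1) THEN ready(item2)]; (3) [IF flagged(node1) and signed(item2) THEN locked(node1)]; (4) [IF green(node1) THEN valid(item2)]; (7) [IF bird(node1) and large(node1) THEN visible(node1)]. New: ready(item2), locked(node1), valid(item2), visible(node1).
Round 2: (9) [IF valid(item2) and locked(node1) THEN stale(node1)]; (11) [IF visible(node1) and mammal(node1) and blue(node1) THEN swims(node1)]. New: stale(node1), swims(node1).
Round 3: (1) [IF stale(node1) and ready(item2) THEN penguin(node1)]; (8) [IF swims(node1) THEN hot(item2)]. New: penguin(node1), hot(item2).
Round 4: (10) [IF penguin(node1) and wooden(node1) and hot(item2) THEN metal(item2)]. New: metal(item2).
Round 5: (5) [IF metal(item2) and mammal(node1) THEN approved(item2)]. New: approved(item2).
metal(item2) appears in round 4, so it is derivable.

yes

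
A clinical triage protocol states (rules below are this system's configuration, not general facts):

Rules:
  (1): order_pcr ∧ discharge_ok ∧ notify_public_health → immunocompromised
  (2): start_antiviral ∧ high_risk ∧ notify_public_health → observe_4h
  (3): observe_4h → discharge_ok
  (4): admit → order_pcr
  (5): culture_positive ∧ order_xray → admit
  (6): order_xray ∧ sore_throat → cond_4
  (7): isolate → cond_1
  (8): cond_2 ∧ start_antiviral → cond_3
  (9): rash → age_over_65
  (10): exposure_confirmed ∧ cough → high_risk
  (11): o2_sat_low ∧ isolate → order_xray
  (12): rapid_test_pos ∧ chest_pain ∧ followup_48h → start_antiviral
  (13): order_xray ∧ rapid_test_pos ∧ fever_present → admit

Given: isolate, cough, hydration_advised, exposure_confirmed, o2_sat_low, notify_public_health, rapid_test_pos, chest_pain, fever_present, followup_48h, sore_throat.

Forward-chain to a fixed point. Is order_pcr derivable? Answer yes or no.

yes

[1] (7) [isolate → cond_1]; (10) [exposure_confirmed ∧ cough → high_risk]; (11) [o2_sat_low ∧ isolate → order_xray]; (12) [rapid_test_pos ∧ chest_pain ∧ followup_48h → start_antiviral]. ⇒ new: cond_1, high_risk, order_xray, start_antiviral.
[2] (2) [start_antiviral ∧ high_risk ∧ notify_public_health → observe_4h]; (6) [order_xray ∧ sore_throat → cond_4]; (13) [order_xray ∧ rapid_test_pos ∧ fever_present → admit]. ⇒ new: observe_4h, cond_4, admit.
[3] (3) [observe_4h → discharge_ok]; (4) [admit → order_pcr]. ⇒ new: discharge_ok, order_pcr.
[4] (1) [order_pcr ∧ discharge_ok ∧ notify_public_health → immunocompromised]. ⇒ new: immunocompromised.
order_pcr appears in round 3, so it is derivable.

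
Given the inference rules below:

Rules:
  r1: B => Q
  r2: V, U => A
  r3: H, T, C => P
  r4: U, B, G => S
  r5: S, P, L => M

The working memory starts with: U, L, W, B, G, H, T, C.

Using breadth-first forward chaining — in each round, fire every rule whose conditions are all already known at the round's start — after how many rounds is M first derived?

Round 1 — r1, r3, r4, derive Q, P, S.
Round 2 — r5, derive M.
M first appears in round 2.

2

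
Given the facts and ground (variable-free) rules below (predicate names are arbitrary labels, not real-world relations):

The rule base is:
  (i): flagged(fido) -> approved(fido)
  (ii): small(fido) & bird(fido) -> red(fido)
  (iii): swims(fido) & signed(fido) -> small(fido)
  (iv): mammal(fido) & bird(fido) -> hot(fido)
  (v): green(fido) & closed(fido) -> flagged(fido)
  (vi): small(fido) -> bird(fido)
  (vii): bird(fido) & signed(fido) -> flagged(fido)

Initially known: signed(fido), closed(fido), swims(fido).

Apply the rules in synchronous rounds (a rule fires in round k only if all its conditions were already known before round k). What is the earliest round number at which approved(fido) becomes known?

4

[1] (iii) [swims(fido) & signed(fido) -> small(fido)]. ⇒ new: small(fido).
[2] (vi) [small(fido) -> bird(fido)]. ⇒ new: bird(fido).
[3] (ii) [small(fido) & bird(fido) -> red(fido)]; (vii) [bird(fido) & signed(fido) -> flagged(fido)]. ⇒ new: red(fido), flagged(fido).
[4] (i) [flagged(fido) -> approved(fido)]. ⇒ new: approved(fido).
approved(fido) first appears in round 4.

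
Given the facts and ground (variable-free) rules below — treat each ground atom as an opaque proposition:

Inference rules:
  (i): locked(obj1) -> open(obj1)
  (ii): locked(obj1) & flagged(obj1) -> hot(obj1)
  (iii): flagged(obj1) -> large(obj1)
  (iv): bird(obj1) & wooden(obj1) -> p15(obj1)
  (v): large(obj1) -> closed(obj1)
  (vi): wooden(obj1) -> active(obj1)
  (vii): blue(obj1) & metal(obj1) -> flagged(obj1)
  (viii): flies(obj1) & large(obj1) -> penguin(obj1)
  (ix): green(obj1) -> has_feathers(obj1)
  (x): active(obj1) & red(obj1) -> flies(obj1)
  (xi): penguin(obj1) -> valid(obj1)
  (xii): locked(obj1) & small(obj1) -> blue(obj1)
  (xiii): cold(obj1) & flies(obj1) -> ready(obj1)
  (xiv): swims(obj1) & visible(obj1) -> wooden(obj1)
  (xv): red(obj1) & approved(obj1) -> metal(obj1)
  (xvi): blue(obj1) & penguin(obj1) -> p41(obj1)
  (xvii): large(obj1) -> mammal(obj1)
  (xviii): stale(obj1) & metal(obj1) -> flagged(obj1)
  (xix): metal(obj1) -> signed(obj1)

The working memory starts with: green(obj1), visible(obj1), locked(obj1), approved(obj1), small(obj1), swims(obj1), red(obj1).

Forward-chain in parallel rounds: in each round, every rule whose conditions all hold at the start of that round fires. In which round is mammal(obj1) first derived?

Round 1 fires (i), (ix), (xii), (xiv), (xv), giving open(obj1), has_feathers(obj1), blue(obj1), wooden(obj1), metal(obj1).
Round 2 fires (vi), (vii), (xix), giving active(obj1), flagged(obj1), signed(obj1).
Round 3 fires (ii), (iii), (x), giving hot(obj1), large(obj1), flies(obj1).
Round 4 fires (v), (viii), (xvii), giving closed(obj1), penguin(obj1), mammal(obj1).
mammal(obj1) first appears in round 4.

4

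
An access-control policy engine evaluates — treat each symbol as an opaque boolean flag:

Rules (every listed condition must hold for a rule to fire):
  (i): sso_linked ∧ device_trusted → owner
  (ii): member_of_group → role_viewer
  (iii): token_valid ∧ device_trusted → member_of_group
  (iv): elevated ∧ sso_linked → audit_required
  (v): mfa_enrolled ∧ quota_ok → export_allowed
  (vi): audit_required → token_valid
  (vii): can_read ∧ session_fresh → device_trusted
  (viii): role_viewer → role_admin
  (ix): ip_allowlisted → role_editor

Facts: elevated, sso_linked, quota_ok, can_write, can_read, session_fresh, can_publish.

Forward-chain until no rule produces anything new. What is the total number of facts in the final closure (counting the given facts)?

[1] (iv) [elevated ∧ sso_linked → audit_required]; (vii) [can_read ∧ session_fresh → device_trusted]. ⇒ new: audit_required, device_trusted.
[2] (i) [sso_linked ∧ device_trusted → owner]; (vi) [audit_required → token_valid]. ⇒ new: owner, token_valid.
[3] (iii) [token_valid ∧ device_trusted → member_of_group]. ⇒ new: member_of_group.
[4] (ii) [member_of_group → role_viewer]. ⇒ new: role_viewer.
[5] (viii) [role_viewer → role_admin]. ⇒ new: role_admin.
Closure: {audit_required, can_publish, can_read, can_write, device_trusted, elevated, member_of_group, owner, quota_ok, role_admin, role_viewer, session_fresh, sso_linked, token_valid} — 14 facts.

14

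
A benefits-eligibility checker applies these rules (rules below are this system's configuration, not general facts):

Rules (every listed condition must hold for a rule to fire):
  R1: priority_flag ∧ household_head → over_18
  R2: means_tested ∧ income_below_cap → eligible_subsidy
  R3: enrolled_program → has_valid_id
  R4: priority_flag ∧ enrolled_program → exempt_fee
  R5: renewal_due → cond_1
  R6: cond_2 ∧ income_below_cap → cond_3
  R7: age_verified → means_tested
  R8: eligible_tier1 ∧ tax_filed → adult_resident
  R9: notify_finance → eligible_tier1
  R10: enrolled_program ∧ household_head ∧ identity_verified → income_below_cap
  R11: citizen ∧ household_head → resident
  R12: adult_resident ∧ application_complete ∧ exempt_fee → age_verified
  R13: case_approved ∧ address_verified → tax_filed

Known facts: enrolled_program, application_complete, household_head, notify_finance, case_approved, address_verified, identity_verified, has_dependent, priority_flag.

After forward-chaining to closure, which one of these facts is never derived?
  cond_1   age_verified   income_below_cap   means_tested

[1] R1 [priority_flag ∧ household_head → over_18]; R3 [enrolled_program → has_valid_id]; R4 [priority_flag ∧ enrolled_program → exempt_fee]; R9 [notify_finance → eligible_tier1]; R10 [enrolled_program ∧ household_head ∧ identity_verified → income_below_cap]; R13 [case_approved ∧ address_verified → tax_filed]. ⇒ new: over_18, has_valid_id, exempt_fee, eligible_tier1, income_below_cap, tax_filed.
[2] R8 [eligible_tier1 ∧ tax_filed → adult_resident]. ⇒ new: adult_resident.
[3] R12 [adult_resident ∧ application_complete ∧ exempt_fee → age_verified]. ⇒ new: age_verified.
[4] R7 [age_verified → means_tested]. ⇒ new: means_tested.
[5] R2 [means_tested ∧ income_below_cap → eligible_subsidy]. ⇒ new: eligible_subsidy.
Derived: means_tested (round 4), income_below_cap (round 1), age_verified (round 3). cond_1 never appears in any round.

cond_1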